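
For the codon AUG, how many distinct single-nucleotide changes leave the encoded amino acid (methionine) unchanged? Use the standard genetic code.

0

Position 1: none → 0 synonymous.
Position 2: none → 0 synonymous.
Position 3: none → 0 synonymous.
Total: 0 + 0 + 0 = 0.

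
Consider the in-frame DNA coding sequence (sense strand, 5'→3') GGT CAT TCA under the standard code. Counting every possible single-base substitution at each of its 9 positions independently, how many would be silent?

Codon 1 (GGT, Gly): 3 synonymous substitutions.
Codon 2 (CAT, His): 1 synonymous substitution.
Codon 3 (TCA, Ser): 3 synonymous substitutions.
Total: 3 + 1 + 3 = 7.

7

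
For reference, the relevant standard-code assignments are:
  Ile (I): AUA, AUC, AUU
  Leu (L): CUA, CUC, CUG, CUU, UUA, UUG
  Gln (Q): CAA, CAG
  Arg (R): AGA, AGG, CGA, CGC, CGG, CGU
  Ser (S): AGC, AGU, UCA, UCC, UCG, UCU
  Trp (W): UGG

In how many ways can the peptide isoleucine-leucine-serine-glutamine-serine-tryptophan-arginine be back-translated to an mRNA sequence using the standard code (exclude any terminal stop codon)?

7776

Ile: 3 codons.
Leu: 6 codons.
Ser: 6 codons.
Gln: 2 codons.
Ser: 6 codons.
Trp: 1 codon.
Arg: 6 codons.
3 × 6 × 6 × 2 × 6 × 1 × 6 = 7776.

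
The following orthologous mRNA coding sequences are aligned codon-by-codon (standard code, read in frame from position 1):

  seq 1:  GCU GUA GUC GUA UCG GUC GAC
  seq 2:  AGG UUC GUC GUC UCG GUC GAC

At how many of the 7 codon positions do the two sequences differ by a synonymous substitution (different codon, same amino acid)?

Codon 1: GCU Ala / AGG Arg — nonsynonymous.
Codon 2: GUA Val / UUC Phe — nonsynonymous.
Codon 3: GUC Val / GUC Val — identical.
Codon 4: GUA Val / GUC Val — synonymous.
Codon 5: UCG Ser / UCG Ser — identical.
Codon 6: GUC Val / GUC Val — identical.
Codon 7: GAC Asp / GAC Asp — identical.
Synonymous differences: 1.

1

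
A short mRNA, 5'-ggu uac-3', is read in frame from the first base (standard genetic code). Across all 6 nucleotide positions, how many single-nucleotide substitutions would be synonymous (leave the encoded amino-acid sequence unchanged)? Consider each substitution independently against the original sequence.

Codon 1 (GGU, Gly): 3 synonymous substitutions.
Codon 2 (UAC, Tyr): 1 synonymous substitution.
Total: 3 + 1 = 4.

4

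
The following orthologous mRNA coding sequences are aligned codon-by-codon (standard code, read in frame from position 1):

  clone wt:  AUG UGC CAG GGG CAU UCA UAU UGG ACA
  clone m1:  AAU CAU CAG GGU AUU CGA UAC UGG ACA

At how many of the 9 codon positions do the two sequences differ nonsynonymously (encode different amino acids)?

Codon 1: AUG Met / AAU Asn — nonsynonymous.
Codon 2: UGC Cys / CAU His — nonsynonymous.
Codon 3: CAG Gln / CAG Gln — identical.
Codon 4: GGG Gly / GGU Gly — synonymous.
Codon 5: CAU His / AUU Ile — nonsynonymous.
Codon 6: UCA Ser / CGA Arg — nonsynonymous.
Codon 7: UAU Tyr / UAC Tyr — synonymous.
Codon 8: UGG Trp / UGG Trp — identical.
Codon 9: ACA Thr / ACA Thr — identical.
Nonsynonymous differences: 4.

4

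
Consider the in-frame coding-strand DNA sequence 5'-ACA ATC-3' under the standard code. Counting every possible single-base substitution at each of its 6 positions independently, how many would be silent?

Codon 1 (ACA, Thr): 3 synonymous substitutions.
Codon 2 (ATC, Ile): 2 synonymous substitutions.
Total: 3 + 2 = 5.

5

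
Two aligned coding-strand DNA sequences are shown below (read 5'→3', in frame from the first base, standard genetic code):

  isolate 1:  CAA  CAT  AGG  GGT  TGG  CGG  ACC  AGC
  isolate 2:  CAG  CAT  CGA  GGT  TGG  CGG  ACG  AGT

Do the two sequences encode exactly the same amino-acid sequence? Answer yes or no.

yes

Codon 1: CAA Gln / CAG Gln — synonymous.
Codon 2: CAT His / CAT His — identical.
Codon 3: AGG Arg / CGA Arg — synonymous.
Codon 4: GGT Gly / GGT Gly — identical.
Codon 5: TGG Trp / TGG Trp — identical.
Codon 6: CGG Arg / CGG Arg — identical.
Codon 7: ACC Thr / ACG Thr — synonymous.
Codon 8: AGC Ser / AGT Ser — synonymous.
Nonsynonymous differences: 0 → same protein.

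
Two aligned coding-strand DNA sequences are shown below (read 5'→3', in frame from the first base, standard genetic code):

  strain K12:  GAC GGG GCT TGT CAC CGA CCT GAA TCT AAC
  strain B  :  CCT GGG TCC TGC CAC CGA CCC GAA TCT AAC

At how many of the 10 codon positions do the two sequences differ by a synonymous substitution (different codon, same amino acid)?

Codon 1: GAC Asp / CCT Pro — nonsynonymous.
Codon 2: GGG Gly / GGG Gly — identical.
Codon 3: GCT Ala / TCC Ser — nonsynonymous.
Codon 4: TGT Cys / TGC Cys — synonymous.
Codon 5: CAC His / CAC His — identical.
Codon 6: CGA Arg / CGA Arg — identical.
Codon 7: CCT Pro / CCC Pro — synonymous.
Codon 8: GAA Glu / GAA Glu — identical.
Codon 9: TCT Ser / TCT Ser — identical.
Codon 10: AAC Asn / AAC Asn — identical.
Synonymous differences: 2.

2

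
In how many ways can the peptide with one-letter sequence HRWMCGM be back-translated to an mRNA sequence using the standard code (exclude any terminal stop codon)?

His: 2 codons.
Arg: 6 codons.
Trp: 1 codon.
Met: 1 codon.
Cys: 2 codons.
Gly: 4 codons.
Met: 1 codon.
2 × 6 × 1 × 1 × 2 × 4 × 1 = 96.

96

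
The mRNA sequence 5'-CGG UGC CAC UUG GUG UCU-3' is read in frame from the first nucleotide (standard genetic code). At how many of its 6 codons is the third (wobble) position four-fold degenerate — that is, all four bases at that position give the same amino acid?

Codon 1 CGG (Arg): third position 4-fold.
Codon 2 UGC (Cys): third position 2-fold.
Codon 3 CAC (His): third position 2-fold.
Codon 4 UUG (Leu): third position 2-fold.
Codon 5 GUG (Val): third position 4-fold.
Codon 6 UCU (Ser): third position 4-fold.
Four-fold degenerate third positions: 3.

3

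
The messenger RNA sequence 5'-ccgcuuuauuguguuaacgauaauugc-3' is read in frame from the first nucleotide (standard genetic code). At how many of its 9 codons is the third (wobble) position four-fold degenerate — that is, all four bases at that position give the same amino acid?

Codon 1 CCG (Pro): third position 4-fold.
Codon 2 CUU (Leu): third position 4-fold.
Codon 3 UAU (Tyr): third position 2-fold.
Codon 4 UGU (Cys): third position 2-fold.
Codon 5 GUU (Val): third position 4-fold.
Codon 6 AAC (Asn): third position 2-fold.
Codon 7 GAU (Asp): third position 2-fold.
Codon 8 AAU (Asn): third position 2-fold.
Codon 9 UGC (Cys): third position 2-fold.
Four-fold degenerate third positions: 3.

3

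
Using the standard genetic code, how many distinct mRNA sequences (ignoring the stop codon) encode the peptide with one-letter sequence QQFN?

Gln: 2 codons.
Gln: 2 codons.
Phe: 2 codons.
Asn: 2 codons.
2 × 2 × 2 × 2 = 16.

16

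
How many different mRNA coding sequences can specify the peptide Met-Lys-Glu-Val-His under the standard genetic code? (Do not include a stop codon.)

32

Met: 1 codon.
Lys: 2 codons.
Glu: 2 codons.
Val: 4 codons.
His: 2 codons.
1 × 2 × 2 × 4 × 2 = 32.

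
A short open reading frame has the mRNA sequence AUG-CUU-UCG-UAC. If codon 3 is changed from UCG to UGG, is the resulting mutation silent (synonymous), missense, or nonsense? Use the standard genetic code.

Position 8 falls in codon 3: UCG → Ser.
After the substitution the codon is UGG → Trp.
Ser ≠ Trp, so this is a missense mutation.

missense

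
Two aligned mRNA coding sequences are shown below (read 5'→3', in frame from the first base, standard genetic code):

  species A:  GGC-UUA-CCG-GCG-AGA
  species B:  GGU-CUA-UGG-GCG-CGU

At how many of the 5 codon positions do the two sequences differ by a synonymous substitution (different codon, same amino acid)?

3

Codon 1: GGC Gly / GGU Gly — synonymous.
Codon 2: UUA Leu / CUA Leu — synonymous.
Codon 3: CCG Pro / UGG Trp — nonsynonymous.
Codon 4: GCG Ala / GCG Ala — identical.
Codon 5: AGA Arg / CGU Arg — synonymous.
Synonymous differences: 3.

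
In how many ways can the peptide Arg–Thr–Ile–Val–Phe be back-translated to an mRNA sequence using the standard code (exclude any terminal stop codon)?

Arg: 6 codons.
Thr: 4 codons.
Ile: 3 codons.
Val: 4 codons.
Phe: 2 codons.
6 × 4 × 3 × 4 × 2 = 576.

576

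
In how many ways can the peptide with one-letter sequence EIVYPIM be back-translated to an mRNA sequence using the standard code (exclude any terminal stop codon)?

576

Glu: 2 codons.
Ile: 3 codons.
Val: 4 codons.
Tyr: 2 codons.
Pro: 4 codons.
Ile: 3 codons.
Met: 1 codon.
2 × 3 × 4 × 2 × 4 × 3 × 1 = 576.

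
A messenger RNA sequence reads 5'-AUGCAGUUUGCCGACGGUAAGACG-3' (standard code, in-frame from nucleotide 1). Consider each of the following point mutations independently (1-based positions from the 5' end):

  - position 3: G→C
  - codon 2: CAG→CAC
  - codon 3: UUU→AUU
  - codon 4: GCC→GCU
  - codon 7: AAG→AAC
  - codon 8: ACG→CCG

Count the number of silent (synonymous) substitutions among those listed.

Codon 1: AUG (Met) → AUC (Ile) — missense.
Codon 2: CAG (Gln) → CAC (His) — missense.
Codon 3: UUU (Phe) → AUU (Ile) — missense.
Codon 4: GCC (Ala) → GCU (Ala) — synonymous.
Codon 7: AAG (Lys) → AAC (Asn) — missense.
Codon 8: ACG (Thr) → CCG (Pro) — missense.
Synonymous: 1 of 6.

1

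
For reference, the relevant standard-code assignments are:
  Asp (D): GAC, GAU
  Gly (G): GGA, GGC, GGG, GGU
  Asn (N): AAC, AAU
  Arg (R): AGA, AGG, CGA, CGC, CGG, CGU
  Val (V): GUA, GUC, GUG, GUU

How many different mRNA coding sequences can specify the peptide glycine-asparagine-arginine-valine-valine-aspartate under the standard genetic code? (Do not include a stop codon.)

1536

Gly: 4 codons.
Asn: 2 codons.
Arg: 6 codons.
Val: 4 codons.
Val: 4 codons.
Asp: 2 codons.
4 × 2 × 6 × 4 × 4 × 2 = 1536.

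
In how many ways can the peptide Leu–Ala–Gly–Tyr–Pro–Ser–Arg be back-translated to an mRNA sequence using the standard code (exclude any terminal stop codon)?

27648

Leu: 6 codons.
Ala: 4 codons.
Gly: 4 codons.
Tyr: 2 codons.
Pro: 4 codons.
Ser: 6 codons.
Arg: 6 codons.
6 × 4 × 4 × 2 × 4 × 6 × 6 = 27648.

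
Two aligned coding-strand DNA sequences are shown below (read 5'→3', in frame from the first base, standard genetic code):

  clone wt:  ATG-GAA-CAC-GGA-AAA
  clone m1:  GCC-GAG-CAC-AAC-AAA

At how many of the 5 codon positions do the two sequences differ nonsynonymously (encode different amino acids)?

2

Codon 1: ATG Met / GCC Ala — nonsynonymous.
Codon 2: GAA Glu / GAG Glu — synonymous.
Codon 3: CAC His / CAC His — identical.
Codon 4: GGA Gly / AAC Asn — nonsynonymous.
Codon 5: AAA Lys / AAA Lys — identical.
Nonsynonymous differences: 2.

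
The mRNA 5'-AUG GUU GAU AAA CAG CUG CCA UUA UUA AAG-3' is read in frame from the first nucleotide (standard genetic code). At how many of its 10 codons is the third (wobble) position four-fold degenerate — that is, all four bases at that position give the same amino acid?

3

Codon 1 AUG (Met): third position 1-fold.
Codon 2 GUU (Val): third position 4-fold.
Codon 3 GAU (Asp): third position 2-fold.
Codon 4 AAA (Lys): third position 2-fold.
Codon 5 CAG (Gln): third position 2-fold.
Codon 6 CUG (Leu): third position 4-fold.
Codon 7 CCA (Pro): third position 4-fold.
Codon 8 UUA (Leu): third position 2-fold.
Codon 9 UUA (Leu): third position 2-fold.
Codon 10 AAG (Lys): third position 2-fold.
Four-fold degenerate third positions: 3.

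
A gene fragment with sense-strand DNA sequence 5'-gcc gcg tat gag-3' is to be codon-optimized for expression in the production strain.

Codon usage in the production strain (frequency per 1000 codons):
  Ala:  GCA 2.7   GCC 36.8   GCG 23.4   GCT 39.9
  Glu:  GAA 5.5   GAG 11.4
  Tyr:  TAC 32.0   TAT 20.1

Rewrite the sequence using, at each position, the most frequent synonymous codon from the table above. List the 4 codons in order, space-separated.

GCT GCT TAC GAG

Codon 1 (Ala): best is GCT at 39.9.
Codon 2 (Ala): best is GCT at 39.9.
Codon 3 (Tyr): best is TAC at 32.0.
Codon 4 (Glu): best is GAG at 11.4.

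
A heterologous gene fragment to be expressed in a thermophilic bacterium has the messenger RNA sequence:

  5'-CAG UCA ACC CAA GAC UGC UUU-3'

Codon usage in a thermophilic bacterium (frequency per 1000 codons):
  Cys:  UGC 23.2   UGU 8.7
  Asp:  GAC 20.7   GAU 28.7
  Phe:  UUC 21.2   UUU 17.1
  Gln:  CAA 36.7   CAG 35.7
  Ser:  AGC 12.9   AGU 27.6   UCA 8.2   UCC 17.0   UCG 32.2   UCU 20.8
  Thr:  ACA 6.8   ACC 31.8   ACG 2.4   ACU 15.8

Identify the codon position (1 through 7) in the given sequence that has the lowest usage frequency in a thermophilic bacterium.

Codon 1 CAG (Gln): 35.7 per 1000.
Codon 2 UCA (Ser): 8.2 per 1000.
Codon 3 ACC (Thr): 31.8 per 1000.
Codon 4 CAA (Gln): 36.7 per 1000.
Codon 5 GAC (Asp): 20.7 per 1000.
Codon 6 UGC (Cys): 23.2 per 1000.
Codon 7 UUU (Phe): 17.1 per 1000.
Lowest frequency is 8.2 at codon 2.

2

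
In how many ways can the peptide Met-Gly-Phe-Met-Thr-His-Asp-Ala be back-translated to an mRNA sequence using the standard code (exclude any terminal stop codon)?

Met: 1 codon.
Gly: 4 codons.
Phe: 2 codons.
Met: 1 codon.
Thr: 4 codons.
His: 2 codons.
Asp: 2 codons.
Ala: 4 codons.
1 × 4 × 2 × 1 × 4 × 2 × 2 × 4 = 512.

512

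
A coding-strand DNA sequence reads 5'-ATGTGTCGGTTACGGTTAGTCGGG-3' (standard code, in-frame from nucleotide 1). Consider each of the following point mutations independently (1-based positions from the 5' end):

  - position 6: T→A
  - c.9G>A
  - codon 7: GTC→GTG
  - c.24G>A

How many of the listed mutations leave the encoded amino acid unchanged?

Codon 2: TGT (Cys) → TGA (Stop) — nonsense.
Codon 3: CGG (Arg) → CGA (Arg) — synonymous.
Codon 7: GTC (Val) → GTG (Val) — synonymous.
Codon 8: GGG (Gly) → GGA (Gly) — synonymous.
Synonymous: 3 of 4.

3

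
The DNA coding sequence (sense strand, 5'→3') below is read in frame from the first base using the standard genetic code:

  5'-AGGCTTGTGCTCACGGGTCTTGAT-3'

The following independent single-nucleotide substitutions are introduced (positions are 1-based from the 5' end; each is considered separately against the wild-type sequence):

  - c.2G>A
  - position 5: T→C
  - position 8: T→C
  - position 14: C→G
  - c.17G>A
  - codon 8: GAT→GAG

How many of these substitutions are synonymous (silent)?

Codon 1: AGG (Arg) → AAG (Lys) — missense.
Codon 2: CTT (Leu) → CCT (Pro) — missense.
Codon 3: GTG (Val) → GCG (Ala) — missense.
Codon 5: ACG (Thr) → AGG (Arg) — missense.
Codon 6: GGT (Gly) → GAT (Asp) — missense.
Codon 8: GAT (Asp) → GAG (Glu) — missense.
Synonymous: 0 of 6.

0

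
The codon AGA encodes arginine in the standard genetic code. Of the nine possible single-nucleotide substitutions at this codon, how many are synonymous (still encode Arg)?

2

Position 1: CGA → 1 synonymous.
Position 2: none → 0 synonymous.
Position 3: AGG → 1 synonymous.
Total: 1 + 0 + 1 = 2.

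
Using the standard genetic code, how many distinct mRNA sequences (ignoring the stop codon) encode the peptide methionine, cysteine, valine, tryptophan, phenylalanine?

Met: 1 codon.
Cys: 2 codons.
Val: 4 codons.
Trp: 1 codon.
Phe: 2 codons.
1 × 2 × 4 × 1 × 2 = 16.

16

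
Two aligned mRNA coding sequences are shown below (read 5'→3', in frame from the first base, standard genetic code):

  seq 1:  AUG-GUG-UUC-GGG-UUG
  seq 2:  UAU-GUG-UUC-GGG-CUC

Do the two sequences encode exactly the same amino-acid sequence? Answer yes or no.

no

Codon 1: AUG Met / UAU Tyr — nonsynonymous.
Codon 2: GUG Val / GUG Val — identical.
Codon 3: UUC Phe / UUC Phe — identical.
Codon 4: GGG Gly / GGG Gly — identical.
Codon 5: UUG Leu / CUC Leu — synonymous.
Nonsynonymous differences: 1 → different protein.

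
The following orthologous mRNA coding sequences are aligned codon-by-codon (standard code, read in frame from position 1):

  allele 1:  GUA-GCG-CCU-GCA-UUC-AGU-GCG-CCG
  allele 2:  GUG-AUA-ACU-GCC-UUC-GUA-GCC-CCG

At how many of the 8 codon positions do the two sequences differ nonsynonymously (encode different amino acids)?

Codon 1: GUA Val / GUG Val — synonymous.
Codon 2: GCG Ala / AUA Ile — nonsynonymous.
Codon 3: CCU Pro / ACU Thr — nonsynonymous.
Codon 4: GCA Ala / GCC Ala — synonymous.
Codon 5: UUC Phe / UUC Phe — identical.
Codon 6: AGU Ser / GUA Val — nonsynonymous.
Codon 7: GCG Ala / GCC Ala — synonymous.
Codon 8: CCG Pro / CCG Pro — identical.
Nonsynonymous differences: 3.

3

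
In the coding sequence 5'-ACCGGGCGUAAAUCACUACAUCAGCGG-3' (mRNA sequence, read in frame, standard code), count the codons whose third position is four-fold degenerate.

Codon 1 ACC (Thr): third position 4-fold.
Codon 2 GGG (Gly): third position 4-fold.
Codon 3 CGU (Arg): third position 4-fold.
Codon 4 AAA (Lys): third position 2-fold.
Codon 5 UCA (Ser): third position 4-fold.
Codon 6 CUA (Leu): third position 4-fold.
Codon 7 CAU (His): third position 2-fold.
Codon 8 CAG (Gln): third position 2-fold.
Codon 9 CGG (Arg): third position 4-fold.
Four-fold degenerate third positions: 6.

6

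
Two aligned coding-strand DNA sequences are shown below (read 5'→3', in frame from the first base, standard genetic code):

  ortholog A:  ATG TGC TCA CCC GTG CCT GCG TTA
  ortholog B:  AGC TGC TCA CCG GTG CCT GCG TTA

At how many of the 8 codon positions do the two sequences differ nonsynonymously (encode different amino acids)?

Codon 1: ATG Met / AGC Ser — nonsynonymous.
Codon 2: TGC Cys / TGC Cys — identical.
Codon 3: TCA Ser / TCA Ser — identical.
Codon 4: CCC Pro / CCG Pro — synonymous.
Codon 5: GTG Val / GTG Val — identical.
Codon 6: CCT Pro / CCT Pro — identical.
Codon 7: GCG Ala / GCG Ala — identical.
Codon 8: TTA Leu / TTA Leu — identical.
Nonsynonymous differences: 1.

1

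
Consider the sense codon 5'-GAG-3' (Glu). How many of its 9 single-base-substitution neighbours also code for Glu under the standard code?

1

Position 1: none → 0 synonymous.
Position 2: none → 0 synonymous.
Position 3: GAA → 1 synonymous.
Total: 0 + 0 + 1 = 1.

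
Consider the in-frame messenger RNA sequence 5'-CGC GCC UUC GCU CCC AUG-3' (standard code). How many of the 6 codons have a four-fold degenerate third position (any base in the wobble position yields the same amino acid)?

Codon 1 CGC (Arg): third position 4-fold.
Codon 2 GCC (Ala): third position 4-fold.
Codon 3 UUC (Phe): third position 2-fold.
Codon 4 GCU (Ala): third position 4-fold.
Codon 5 CCC (Pro): third position 4-fold.
Codon 6 AUG (Met): third position 1-fold.
Four-fold degenerate third positions: 4.

4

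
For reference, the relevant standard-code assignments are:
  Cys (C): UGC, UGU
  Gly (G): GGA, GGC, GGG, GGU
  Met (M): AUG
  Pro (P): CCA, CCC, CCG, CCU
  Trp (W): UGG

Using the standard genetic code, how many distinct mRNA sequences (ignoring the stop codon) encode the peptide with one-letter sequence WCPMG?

32

Trp: 1 codon.
Cys: 2 codons.
Pro: 4 codons.
Met: 1 codon.
Gly: 4 codons.
1 × 2 × 4 × 1 × 4 = 32.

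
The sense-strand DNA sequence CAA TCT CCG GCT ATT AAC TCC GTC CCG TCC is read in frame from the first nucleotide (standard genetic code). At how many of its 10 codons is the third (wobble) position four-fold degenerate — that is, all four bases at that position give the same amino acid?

Codon 1 CAA (Gln): third position 2-fold.
Codon 2 TCT (Ser): third position 4-fold.
Codon 3 CCG (Pro): third position 4-fold.
Codon 4 GCT (Ala): third position 4-fold.
Codon 5 ATT (Ile): third position 3-fold.
Codon 6 AAC (Asn): third position 2-fold.
Codon 7 TCC (Ser): third position 4-fold.
Codon 8 GTC (Val): third position 4-fold.
Codon 9 CCG (Pro): third position 4-fold.
Codon 10 TCC (Ser): third position 4-fold.
Four-fold degenerate third positions: 7.

7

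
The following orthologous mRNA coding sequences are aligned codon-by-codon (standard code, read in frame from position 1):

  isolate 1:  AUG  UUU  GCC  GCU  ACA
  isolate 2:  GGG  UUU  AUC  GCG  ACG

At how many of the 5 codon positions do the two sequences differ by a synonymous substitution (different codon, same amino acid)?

Codon 1: AUG Met / GGG Gly — nonsynonymous.
Codon 2: UUU Phe / UUU Phe — identical.
Codon 3: GCC Ala / AUC Ile — nonsynonymous.
Codon 4: GCU Ala / GCG Ala — synonymous.
Codon 5: ACA Thr / ACG Thr — synonymous.
Synonymous differences: 2.

2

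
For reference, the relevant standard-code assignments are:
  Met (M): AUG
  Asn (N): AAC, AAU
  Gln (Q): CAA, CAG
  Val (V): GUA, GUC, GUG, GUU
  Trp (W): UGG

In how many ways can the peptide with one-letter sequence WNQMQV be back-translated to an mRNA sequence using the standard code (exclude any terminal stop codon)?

32

Trp: 1 codon.
Asn: 2 codons.
Gln: 2 codons.
Met: 1 codon.
Gln: 2 codons.
Val: 4 codons.
1 × 2 × 2 × 1 × 2 × 4 = 32.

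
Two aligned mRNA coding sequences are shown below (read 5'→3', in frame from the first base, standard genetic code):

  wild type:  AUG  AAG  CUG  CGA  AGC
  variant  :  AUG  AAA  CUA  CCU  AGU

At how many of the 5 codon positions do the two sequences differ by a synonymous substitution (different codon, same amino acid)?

Codon 1: AUG Met / AUG Met — identical.
Codon 2: AAG Lys / AAA Lys — synonymous.
Codon 3: CUG Leu / CUA Leu — synonymous.
Codon 4: CGA Arg / CCU Pro — nonsynonymous.
Codon 5: AGC Ser / AGU Ser — synonymous.
Synonymous differences: 3.

3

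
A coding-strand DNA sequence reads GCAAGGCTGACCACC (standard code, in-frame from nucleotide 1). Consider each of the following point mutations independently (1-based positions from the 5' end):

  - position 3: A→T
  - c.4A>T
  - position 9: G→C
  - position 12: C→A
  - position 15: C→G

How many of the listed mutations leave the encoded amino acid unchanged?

Codon 1: GCA (Ala) → GCT (Ala) — synonymous.
Codon 2: AGG (Arg) → TGG (Trp) — missense.
Codon 3: CTG (Leu) → CTC (Leu) — synonymous.
Codon 4: ACC (Thr) → ACA (Thr) — synonymous.
Codon 5: ACC (Thr) → ACG (Thr) — synonymous.
Synonymous: 4 of 5.

4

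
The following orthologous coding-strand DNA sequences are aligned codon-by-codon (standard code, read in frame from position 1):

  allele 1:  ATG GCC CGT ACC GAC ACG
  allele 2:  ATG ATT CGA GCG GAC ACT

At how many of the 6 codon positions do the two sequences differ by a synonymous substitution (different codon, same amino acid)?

Codon 1: ATG Met / ATG Met — identical.
Codon 2: GCC Ala / ATT Ile — nonsynonymous.
Codon 3: CGT Arg / CGA Arg — synonymous.
Codon 4: ACC Thr / GCG Ala — nonsynonymous.
Codon 5: GAC Asp / GAC Asp — identical.
Codon 6: ACG Thr / ACT Thr — synonymous.
Synonymous differences: 2.

2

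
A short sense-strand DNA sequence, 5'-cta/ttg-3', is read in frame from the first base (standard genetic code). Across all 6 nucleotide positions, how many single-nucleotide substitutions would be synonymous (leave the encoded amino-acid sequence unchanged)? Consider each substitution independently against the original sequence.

6

Codon 1 (CTA, Leu): 4 synonymous substitutions.
Codon 2 (TTG, Leu): 2 synonymous substitutions.
Total: 4 + 2 = 6.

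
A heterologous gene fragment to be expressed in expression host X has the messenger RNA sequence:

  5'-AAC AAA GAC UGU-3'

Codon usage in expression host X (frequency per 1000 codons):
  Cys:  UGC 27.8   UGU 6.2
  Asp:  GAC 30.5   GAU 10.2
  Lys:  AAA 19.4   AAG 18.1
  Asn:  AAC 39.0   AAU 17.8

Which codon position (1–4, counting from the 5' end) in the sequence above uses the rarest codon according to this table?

4

Codon 1 AAC (Asn): 39.0 per 1000.
Codon 2 AAA (Lys): 19.4 per 1000.
Codon 3 GAC (Asp): 30.5 per 1000.
Codon 4 UGU (Cys): 6.2 per 1000.
Lowest frequency is 6.2 at codon 4.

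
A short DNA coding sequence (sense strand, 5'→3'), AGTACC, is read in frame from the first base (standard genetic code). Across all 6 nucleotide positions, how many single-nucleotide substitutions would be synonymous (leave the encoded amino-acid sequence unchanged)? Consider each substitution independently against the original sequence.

4

Codon 1 (AGT, Ser): 1 synonymous substitution.
Codon 2 (ACC, Thr): 3 synonymous substitutions.
Total: 1 + 3 = 4.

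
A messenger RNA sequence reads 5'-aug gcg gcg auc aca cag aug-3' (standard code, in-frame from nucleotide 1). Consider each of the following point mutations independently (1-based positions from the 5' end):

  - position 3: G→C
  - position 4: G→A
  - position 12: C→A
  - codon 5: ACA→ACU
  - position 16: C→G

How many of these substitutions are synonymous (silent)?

2

Codon 1: AUG (Met) → AUC (Ile) — missense.
Codon 2: GCG (Ala) → ACG (Thr) — missense.
Codon 4: AUC (Ile) → AUA (Ile) — synonymous.
Codon 5: ACA (Thr) → ACU (Thr) — synonymous.
Codon 6: CAG (Gln) → GAG (Glu) — missense.
Synonymous: 2 of 5.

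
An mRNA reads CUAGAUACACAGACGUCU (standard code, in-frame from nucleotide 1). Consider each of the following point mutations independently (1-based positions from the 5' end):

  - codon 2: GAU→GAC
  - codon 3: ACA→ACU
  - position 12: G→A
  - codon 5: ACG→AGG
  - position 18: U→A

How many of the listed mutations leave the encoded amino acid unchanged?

4

Codon 2: GAU (Asp) → GAC (Asp) — synonymous.
Codon 3: ACA (Thr) → ACU (Thr) — synonymous.
Codon 4: CAG (Gln) → CAA (Gln) — synonymous.
Codon 5: ACG (Thr) → AGG (Arg) — missense.
Codon 6: UCU (Ser) → UCA (Ser) — synonymous.
Synonymous: 4 of 5.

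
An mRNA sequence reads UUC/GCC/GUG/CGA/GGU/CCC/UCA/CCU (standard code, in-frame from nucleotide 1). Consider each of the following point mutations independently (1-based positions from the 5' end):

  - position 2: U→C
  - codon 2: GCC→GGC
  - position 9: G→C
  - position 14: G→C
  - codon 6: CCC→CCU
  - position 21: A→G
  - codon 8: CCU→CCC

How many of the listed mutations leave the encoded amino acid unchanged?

4

Codon 1: UUC (Phe) → UCC (Ser) — missense.
Codon 2: GCC (Ala) → GGC (Gly) — missense.
Codon 3: GUG (Val) → GUC (Val) — synonymous.
Codon 5: GGU (Gly) → GCU (Ala) — missense.
Codon 6: CCC (Pro) → CCU (Pro) — synonymous.
Codon 7: UCA (Ser) → UCG (Ser) — synonymous.
Codon 8: CCU (Pro) → CCC (Pro) — synonymous.
Synonymous: 4 of 7.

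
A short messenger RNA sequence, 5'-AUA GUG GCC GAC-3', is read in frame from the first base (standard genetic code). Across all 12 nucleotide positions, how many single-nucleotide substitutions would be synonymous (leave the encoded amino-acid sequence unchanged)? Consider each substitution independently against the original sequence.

Codon 1 (AUA, Ile): 2 synonymous substitutions.
Codon 2 (GUG, Val): 3 synonymous substitutions.
Codon 3 (GCC, Ala): 3 synonymous substitutions.
Codon 4 (GAC, Asp): 1 synonymous substitution.
Total: 2 + 3 + 3 + 1 = 9.

9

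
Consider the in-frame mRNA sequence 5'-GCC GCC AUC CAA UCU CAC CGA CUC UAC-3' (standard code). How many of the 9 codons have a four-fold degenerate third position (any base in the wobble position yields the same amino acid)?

5

Codon 1 GCC (Ala): third position 4-fold.
Codon 2 GCC (Ala): third position 4-fold.
Codon 3 AUC (Ile): third position 3-fold.
Codon 4 CAA (Gln): third position 2-fold.
Codon 5 UCU (Ser): third position 4-fold.
Codon 6 CAC (His): third position 2-fold.
Codon 7 CGA (Arg): third position 4-fold.
Codon 8 CUC (Leu): third position 4-fold.
Codon 9 UAC (Tyr): third position 2-fold.
Four-fold degenerate third positions: 5.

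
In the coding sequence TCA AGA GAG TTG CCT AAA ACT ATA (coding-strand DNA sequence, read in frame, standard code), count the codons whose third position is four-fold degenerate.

3

Codon 1 TCA (Ser): third position 4-fold.
Codon 2 AGA (Arg): third position 2-fold.
Codon 3 GAG (Glu): third position 2-fold.
Codon 4 TTG (Leu): third position 2-fold.
Codon 5 CCT (Pro): third position 4-fold.
Codon 6 AAA (Lys): third position 2-fold.
Codon 7 ACT (Thr): third position 4-fold.
Codon 8 ATA (Ile): third position 3-fold.
Four-fold degenerate third positions: 3.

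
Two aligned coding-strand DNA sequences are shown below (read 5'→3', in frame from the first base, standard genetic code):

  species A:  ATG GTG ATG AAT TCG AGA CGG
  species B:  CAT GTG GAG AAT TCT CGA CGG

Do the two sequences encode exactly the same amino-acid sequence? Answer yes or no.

Codon 1: ATG Met / CAT His — nonsynonymous.
Codon 2: GTG Val / GTG Val — identical.
Codon 3: ATG Met / GAG Glu — nonsynonymous.
Codon 4: AAT Asn / AAT Asn — identical.
Codon 5: TCG Ser / TCT Ser — synonymous.
Codon 6: AGA Arg / CGA Arg — synonymous.
Codon 7: CGG Arg / CGG Arg — identical.
Nonsynonymous differences: 2 → different protein.

no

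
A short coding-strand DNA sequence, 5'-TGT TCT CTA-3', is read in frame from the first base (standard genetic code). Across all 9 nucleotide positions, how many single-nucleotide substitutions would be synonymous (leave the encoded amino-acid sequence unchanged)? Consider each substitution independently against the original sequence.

Codon 1 (TGT, Cys): 1 synonymous substitution.
Codon 2 (TCT, Ser): 3 synonymous substitutions.
Codon 3 (CTA, Leu): 4 synonymous substitutions.
Total: 1 + 3 + 4 = 8.

8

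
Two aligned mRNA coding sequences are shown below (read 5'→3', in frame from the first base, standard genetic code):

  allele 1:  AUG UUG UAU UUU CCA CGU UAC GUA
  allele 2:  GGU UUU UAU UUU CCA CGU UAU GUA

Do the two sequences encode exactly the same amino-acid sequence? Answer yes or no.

no

Codon 1: AUG Met / GGU Gly — nonsynonymous.
Codon 2: UUG Leu / UUU Phe — nonsynonymous.
Codon 3: UAU Tyr / UAU Tyr — identical.
Codon 4: UUU Phe / UUU Phe — identical.
Codon 5: CCA Pro / CCA Pro — identical.
Codon 6: CGU Arg / CGU Arg — identical.
Codon 7: UAC Tyr / UAU Tyr — synonymous.
Codon 8: GUA Val / GUA Val — identical.
Nonsynonymous differences: 2 → different protein.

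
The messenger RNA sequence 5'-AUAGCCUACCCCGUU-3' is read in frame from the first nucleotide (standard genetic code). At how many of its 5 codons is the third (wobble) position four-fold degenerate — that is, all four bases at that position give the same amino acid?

3

Codon 1 AUA (Ile): third position 3-fold.
Codon 2 GCC (Ala): third position 4-fold.
Codon 3 UAC (Tyr): third position 2-fold.
Codon 4 CCC (Pro): third position 4-fold.
Codon 5 GUU (Val): third position 4-fold.
Four-fold degenerate third positions: 3.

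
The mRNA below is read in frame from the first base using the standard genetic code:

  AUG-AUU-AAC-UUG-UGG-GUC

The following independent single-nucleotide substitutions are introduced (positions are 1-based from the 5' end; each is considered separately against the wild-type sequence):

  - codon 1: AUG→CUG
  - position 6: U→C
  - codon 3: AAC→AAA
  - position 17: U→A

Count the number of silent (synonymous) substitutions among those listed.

Codon 1: AUG (Met) → CUG (Leu) — missense.
Codon 2: AUU (Ile) → AUC (Ile) — synonymous.
Codon 3: AAC (Asn) → AAA (Lys) — missense.
Codon 6: GUC (Val) → GAC (Asp) — missense.
Synonymous: 1 of 4.

1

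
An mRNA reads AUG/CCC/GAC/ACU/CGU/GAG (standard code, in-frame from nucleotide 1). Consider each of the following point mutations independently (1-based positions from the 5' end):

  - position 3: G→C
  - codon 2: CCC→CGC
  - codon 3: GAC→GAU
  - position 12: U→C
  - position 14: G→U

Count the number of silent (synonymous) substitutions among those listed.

2

Codon 1: AUG (Met) → AUC (Ile) — missense.
Codon 2: CCC (Pro) → CGC (Arg) — missense.
Codon 3: GAC (Asp) → GAU (Asp) — synonymous.
Codon 4: ACU (Thr) → ACC (Thr) — synonymous.
Codon 5: CGU (Arg) → CUU (Leu) — missense.
Synonymous: 2 of 5.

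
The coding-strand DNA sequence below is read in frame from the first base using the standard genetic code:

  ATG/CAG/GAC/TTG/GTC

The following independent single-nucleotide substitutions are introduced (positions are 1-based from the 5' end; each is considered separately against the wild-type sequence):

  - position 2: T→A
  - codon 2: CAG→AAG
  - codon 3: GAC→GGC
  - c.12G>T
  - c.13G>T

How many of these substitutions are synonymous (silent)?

Codon 1: ATG (Met) → AAG (Lys) — missense.
Codon 2: CAG (Gln) → AAG (Lys) — missense.
Codon 3: GAC (Asp) → GGC (Gly) — missense.
Codon 4: TTG (Leu) → TTT (Phe) — missense.
Codon 5: GTC (Val) → TTC (Phe) — missense.
Synonymous: 0 of 5.

0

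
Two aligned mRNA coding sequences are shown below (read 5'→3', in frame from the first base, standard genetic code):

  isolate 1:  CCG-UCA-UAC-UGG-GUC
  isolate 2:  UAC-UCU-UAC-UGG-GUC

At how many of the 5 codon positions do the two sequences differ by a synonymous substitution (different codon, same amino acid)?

1

Codon 1: CCG Pro / UAC Tyr — nonsynonymous.
Codon 2: UCA Ser / UCU Ser — synonymous.
Codon 3: UAC Tyr / UAC Tyr — identical.
Codon 4: UGG Trp / UGG Trp — identical.
Codon 5: GUC Val / GUC Val — identical.
Synonymous differences: 1.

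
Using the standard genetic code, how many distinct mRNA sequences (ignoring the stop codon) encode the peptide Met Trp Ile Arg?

18

Met: 1 codon.
Trp: 1 codon.
Ile: 3 codons.
Arg: 6 codons.
1 × 1 × 3 × 6 = 18.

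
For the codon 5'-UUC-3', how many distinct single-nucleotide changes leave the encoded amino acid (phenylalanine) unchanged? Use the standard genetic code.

Position 1: none → 0 synonymous.
Position 2: none → 0 synonymous.
Position 3: UUU → 1 synonymous.
Total: 0 + 0 + 1 = 1.

1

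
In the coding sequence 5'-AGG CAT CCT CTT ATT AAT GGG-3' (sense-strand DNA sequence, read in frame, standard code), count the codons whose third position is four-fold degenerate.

Codon 1 AGG (Arg): third position 2-fold.
Codon 2 CAT (His): third position 2-fold.
Codon 3 CCT (Pro): third position 4-fold.
Codon 4 CTT (Leu): third position 4-fold.
Codon 5 ATT (Ile): third position 3-fold.
Codon 6 AAT (Asn): third position 2-fold.
Codon 7 GGG (Gly): third position 4-fold.
Four-fold degenerate third positions: 3.

3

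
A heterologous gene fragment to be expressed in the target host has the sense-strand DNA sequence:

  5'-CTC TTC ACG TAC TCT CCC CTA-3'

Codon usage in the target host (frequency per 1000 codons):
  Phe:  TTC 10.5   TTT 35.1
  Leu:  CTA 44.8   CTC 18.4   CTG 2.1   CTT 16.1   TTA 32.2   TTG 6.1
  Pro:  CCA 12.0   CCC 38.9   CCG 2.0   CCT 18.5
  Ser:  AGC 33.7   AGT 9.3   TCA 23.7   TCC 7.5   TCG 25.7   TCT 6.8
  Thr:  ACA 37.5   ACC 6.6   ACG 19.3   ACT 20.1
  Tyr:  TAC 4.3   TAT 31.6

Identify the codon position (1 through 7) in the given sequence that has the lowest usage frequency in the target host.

4

Codon 1 CTC (Leu): 18.4 per 1000.
Codon 2 TTC (Phe): 10.5 per 1000.
Codon 3 ACG (Thr): 19.3 per 1000.
Codon 4 TAC (Tyr): 4.3 per 1000.
Codon 5 TCT (Ser): 6.8 per 1000.
Codon 6 CCC (Pro): 38.9 per 1000.
Codon 7 CTA (Leu): 44.8 per 1000.
Lowest frequency is 4.3 at codon 4.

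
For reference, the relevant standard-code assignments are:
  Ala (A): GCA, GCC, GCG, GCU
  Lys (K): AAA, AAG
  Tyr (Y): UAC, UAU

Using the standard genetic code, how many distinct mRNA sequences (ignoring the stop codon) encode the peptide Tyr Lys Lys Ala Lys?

64

Tyr: 2 codons.
Lys: 2 codons.
Lys: 2 codons.
Ala: 4 codons.
Lys: 2 codons.
2 × 2 × 2 × 4 × 2 = 64.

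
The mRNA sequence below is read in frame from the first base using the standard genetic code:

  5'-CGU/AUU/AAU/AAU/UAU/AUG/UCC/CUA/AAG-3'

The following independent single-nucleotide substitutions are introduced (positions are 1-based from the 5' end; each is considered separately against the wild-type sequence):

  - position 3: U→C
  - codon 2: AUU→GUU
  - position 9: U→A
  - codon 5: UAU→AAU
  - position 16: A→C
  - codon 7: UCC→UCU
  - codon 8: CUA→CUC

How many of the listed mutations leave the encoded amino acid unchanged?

Codon 1: CGU (Arg) → CGC (Arg) — synonymous.
Codon 2: AUU (Ile) → GUU (Val) — missense.
Codon 3: AAU (Asn) → AAA (Lys) — missense.
Codon 5: UAU (Tyr) → AAU (Asn) — missense.
Codon 6: AUG (Met) → CUG (Leu) — missense.
Codon 7: UCC (Ser) → UCU (Ser) — synonymous.
Codon 8: CUA (Leu) → CUC (Leu) — synonymous.
Synonymous: 3 of 7.

3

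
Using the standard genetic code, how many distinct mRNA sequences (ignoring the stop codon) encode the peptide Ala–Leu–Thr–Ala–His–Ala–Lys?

6144

Ala: 4 codons.
Leu: 6 codons.
Thr: 4 codons.
Ala: 4 codons.
His: 2 codons.
Ala: 4 codons.
Lys: 2 codons.
4 × 6 × 4 × 4 × 2 × 4 × 2 = 6144.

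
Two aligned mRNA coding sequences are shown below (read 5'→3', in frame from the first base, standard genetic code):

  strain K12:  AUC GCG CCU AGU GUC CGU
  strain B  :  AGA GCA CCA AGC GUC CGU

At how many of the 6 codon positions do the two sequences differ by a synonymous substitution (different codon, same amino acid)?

3

Codon 1: AUC Ile / AGA Arg — nonsynonymous.
Codon 2: GCG Ala / GCA Ala — synonymous.
Codon 3: CCU Pro / CCA Pro — synonymous.
Codon 4: AGU Ser / AGC Ser — synonymous.
Codon 5: GUC Val / GUC Val — identical.
Codon 6: CGU Arg / CGU Arg — identical.
Synonymous differences: 3.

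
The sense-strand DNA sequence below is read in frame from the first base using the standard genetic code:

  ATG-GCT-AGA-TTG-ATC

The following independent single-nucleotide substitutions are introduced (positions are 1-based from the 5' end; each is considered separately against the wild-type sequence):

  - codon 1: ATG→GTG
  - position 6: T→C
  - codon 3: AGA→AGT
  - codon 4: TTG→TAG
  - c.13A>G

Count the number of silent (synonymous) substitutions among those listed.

1

Codon 1: ATG (Met) → GTG (Val) — missense.
Codon 2: GCT (Ala) → GCC (Ala) — synonymous.
Codon 3: AGA (Arg) → AGT (Ser) — missense.
Codon 4: TTG (Leu) → TAG (Stop) — nonsense.
Codon 5: ATC (Ile) → GTC (Val) — missense.
Synonymous: 1 of 5.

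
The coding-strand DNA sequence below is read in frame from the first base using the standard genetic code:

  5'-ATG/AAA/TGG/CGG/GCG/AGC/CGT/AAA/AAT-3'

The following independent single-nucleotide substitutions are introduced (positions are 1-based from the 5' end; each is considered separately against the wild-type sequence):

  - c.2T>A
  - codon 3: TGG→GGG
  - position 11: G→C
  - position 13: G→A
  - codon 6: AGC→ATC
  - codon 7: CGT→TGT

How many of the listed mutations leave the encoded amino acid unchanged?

0

Codon 1: ATG (Met) → AAG (Lys) — missense.
Codon 3: TGG (Trp) → GGG (Gly) — missense.
Codon 4: CGG (Arg) → CCG (Pro) — missense.
Codon 5: GCG (Ala) → ACG (Thr) — missense.
Codon 6: AGC (Ser) → ATC (Ile) — missense.
Codon 7: CGT (Arg) → TGT (Cys) — missense.
Synonymous: 0 of 6.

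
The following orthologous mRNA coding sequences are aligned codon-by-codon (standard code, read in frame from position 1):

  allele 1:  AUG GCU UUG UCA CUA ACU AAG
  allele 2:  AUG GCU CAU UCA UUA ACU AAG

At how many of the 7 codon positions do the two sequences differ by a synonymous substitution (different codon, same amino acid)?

Codon 1: AUG Met / AUG Met — identical.
Codon 2: GCU Ala / GCU Ala — identical.
Codon 3: UUG Leu / CAU His — nonsynonymous.
Codon 4: UCA Ser / UCA Ser — identical.
Codon 5: CUA Leu / UUA Leu — synonymous.
Codon 6: ACU Thr / ACU Thr — identical.
Codon 7: AAG Lys / AAG Lys — identical.
Synonymous differences: 1.

1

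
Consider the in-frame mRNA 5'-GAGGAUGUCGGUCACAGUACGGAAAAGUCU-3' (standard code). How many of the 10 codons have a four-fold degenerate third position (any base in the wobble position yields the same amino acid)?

4

Codon 1 GAG (Glu): third position 2-fold.
Codon 2 GAU (Asp): third position 2-fold.
Codon 3 GUC (Val): third position 4-fold.
Codon 4 GGU (Gly): third position 4-fold.
Codon 5 CAC (His): third position 2-fold.
Codon 6 AGU (Ser): third position 2-fold.
Codon 7 ACG (Thr): third position 4-fold.
Codon 8 GAA (Glu): third position 2-fold.
Codon 9 AAG (Lys): third position 2-fold.
Codon 10 UCU (Ser): third position 4-fold.
Four-fold degenerate third positions: 4.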